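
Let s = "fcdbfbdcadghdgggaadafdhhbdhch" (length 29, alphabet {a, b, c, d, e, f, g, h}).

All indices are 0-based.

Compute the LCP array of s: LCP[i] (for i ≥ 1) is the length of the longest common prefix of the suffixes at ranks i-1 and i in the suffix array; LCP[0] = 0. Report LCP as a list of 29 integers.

[0, 1, 2, 1, 0, 2, 1, 0, 1, 1, 0, 1, 1, 1, 2, 1, 2, 0, 1, 1, 0, 1, 2, 1, 0, 1, 1, 1, 1]

rank | idx | suffix
   0 |  16 | aadafdhhbdhch
   1 |  17 | adafdhhbdhch
   2 |   8 | adghdgggaadafdhhbdhch
   3 |  19 | afdhhbdhch
   4 |   5 | bdcadghdgggaadafdhhbdhch
   5 |  24 | bdhch
   6 |   3 | bfbdcadghdgggaadafdhhbdhch
   7 |   7 | cadghdgggaadafdhhbdhch
   8 |   1 | cdbfbdcadghdgggaadafdhhbdhch
   9 |  27 | ch
  10 |  18 | dafdhhbdhch
  11 |   2 | dbfbdcadghdgggaadafdhhbdhch
  12 |   6 | dcadghdgggaadafdhhbdhch
  13 |  12 | dgggaadafdhhbdhch
  14 |   9 | dghdgggaadafdhhbdhch
  15 |  25 | dhch
  16 |  21 | dhhbdhch
  17 |   4 | fbdcadghdgggaadafdhhbdhch
  18 |   0 | fcdbfbdcadghdgggaadafdhhbdhch
  19 |  20 | fdhhbdhch
  20 |  15 | gaadafdhhbdhch
  21 |  14 | ggaadafdhhbdhch
  22 |  13 | gggaadafdhhbdhch
  23 |  10 | ghdgggaadafdhhbdhch
  24 |  28 | h
  25 |  23 | hbdhch
  26 |  26 | hch
  27 |  11 | hdgggaadafdhhbdhch
  28 |  22 | hhbdhch

SA = [16, 17, 8, 19, 5, 24, 3, 7, 1, 27, 18, 2, 6, 12, 9, 25, 21, 4, 0, 20, 15, 14, 13, 10, 28, 23, 26, 11, 22]
rank  pair      lcp
   1  s[16:],s[17:]  1  'a'
   2  s[17:],s[8:]  2  'ad'
   3  s[8:],s[19:]  1  'a'
   4  s[19:],s[5:]  0  ''
   5  s[5:],s[24:]  2  'bd'
   6  s[24:],s[3:]  1  'b'
   7  s[3:],s[7:]  0  ''
   8  s[7:],s[1:]  1  'c'
   9  s[1:],s[27:]  1  'c'
  10  s[27:],s[18:]  0  ''
  11  s[18:],s[2:]  1  'd'
  12  s[2:],s[6:]  1  'd'
  13  s[6:],s[12:]  1  'd'
  14  s[12:],s[9:]  2  'dg'
  15  s[9:],s[25:]  1  'd'
  16  s[25:],s[21:]  2  'dh'
  17  s[21:],s[4:]  0  ''
  18  s[4:],s[0:]  1  'f'
  19  s[0:],s[20:]  1  'f'
  20  s[20:],s[15:]  0  ''
  21  s[15:],s[14:]  1  'g'
  22  s[14:],s[13:]  2  'gg'
  23  s[13:],s[10:]  1  'g'
  24  s[10:],s[28:]  0  ''
  25  s[28:],s[23:]  1  'h'
  26  s[23:],s[26:]  1  'h'
  27  s[26:],s[11:]  1  'h'
  28  s[11:],s[22:]  1  'h'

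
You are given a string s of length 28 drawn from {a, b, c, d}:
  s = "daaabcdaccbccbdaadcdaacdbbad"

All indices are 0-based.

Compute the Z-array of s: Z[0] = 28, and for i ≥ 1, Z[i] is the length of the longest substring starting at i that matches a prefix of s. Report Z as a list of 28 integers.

[28, 0, 0, 0, 0, 0, 2, 0, 0, 0, 0, 0, 0, 0, 3, 0, 0, 1, 0, 3, 0, 0, 0, 1, 0, 0, 0, 1]

Z[0]=28
i=1: i≥r, start 0; Z[1]=0
i=2: i≥r, start 0; Z[2]=0
i=3: i≥r, start 0; Z[3]=0
i=4: i≥r, start 0; Z[4]=0
i=5: i≥r, start 0; Z[5]=0
i=6: i≥r, start 0; Z[6]=2 extend→box=[6,8)
i=7: min(r-i=1, Z[1]=0)=0; Z[7]=0
i=8: i≥r, start 0; Z[8]=0
i=9: i≥r, start 0; Z[9]=0
i=10: i≥r, start 0; Z[10]=0
i=11: i≥r, start 0; Z[11]=0
i=12: i≥r, start 0; Z[12]=0
i=13: i≥r, start 0; Z[13]=0
i=14: i≥r, start 0; Z[14]=3 extend→box=[14,17)
i=15: min(r-i=2, Z[1]=0)=0; Z[15]=0
i=16: min(r-i=1, Z[2]=0)=0; Z[16]=0
i=17: i≥r, start 0; Z[17]=1 extend→box=[17,18)
i=18: i≥r, start 0; Z[18]=0
i=19: i≥r, start 0; Z[19]=3 extend→box=[19,22)
i=20: min(r-i=2, Z[1]=0)=0; Z[20]=0
i=21: min(r-i=1, Z[2]=0)=0; Z[21]=0
i=22: i≥r, start 0; Z[22]=0
i=23: i≥r, start 0; Z[23]=1 extend→box=[23,24)
i=24: i≥r, start 0; Z[24]=0
i=25: i≥r, start 0; Z[25]=0
i=26: i≥r, start 0; Z[26]=0
i=27: i≥r, start 0; Z[27]=1 extend→box=[27,28)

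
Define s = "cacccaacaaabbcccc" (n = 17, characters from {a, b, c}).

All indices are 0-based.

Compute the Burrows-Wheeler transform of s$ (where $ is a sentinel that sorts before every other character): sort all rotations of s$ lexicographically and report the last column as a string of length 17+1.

ccacaacabcac$cccab

rank  rotation            last
    0  $cacccaacaaabbcccc  c
    1  aaabbcccc$cacccaac  c
    2  aabbcccc$cacccaaca  a
    3  aacaaabbcccc$caccc  c
    4  abbcccc$cacccaacaa  a
    5  acaaabbcccc$caccca  a
    6  acccaacaaabbcccc$c  c
    7  bbcccc$cacccaacaaa  a
    8  bcccc$cacccaacaaab  b
    9  c$cacccaacaaabbccc  c
   10  caaabbcccc$cacccaa  a
   11  caacaaabbcccc$cacc  c
   12  cacccaacaaabbcccc$  $
   13  cc$cacccaacaaabbcc  c
   14  ccaacaaabbcccc$cac  c
   15  ccc$cacccaacaaabbc  c
   16  cccaacaaabbcccc$ca  a
   17  cccc$cacccaacaaabb  b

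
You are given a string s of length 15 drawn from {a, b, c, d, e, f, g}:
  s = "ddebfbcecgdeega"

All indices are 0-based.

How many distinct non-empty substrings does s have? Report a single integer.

sorted suffixes:
  #0 SA[0]=14  'a'
  #1 SA[1]=5  'bcecgdeega'
  #2 SA[2]=3  'bfbcecgdeega'
  #3 SA[3]=6  'cecgdeega'
  #4 SA[4]=8  'cgdeega'
  #5 SA[5]=0  'ddebfbcecgdeega'
  #6 SA[6]=1  'debfbcecgdeega'
  #7 SA[7]=10  'deega'
  #8 SA[8]=2  'ebfbcecgdeega'
  #9 SA[9]=7  'ecgdeega'
  #10 SA[10]=11  'eega'
  #11 SA[11]=12  'ega'
  #12 SA[12]=4  'fbcecgdeega'
  #13 SA[13]=13  'ga'
  #14 SA[14]=9  'gdeega'

SA = [14, 5, 3, 6, 8, 0, 1, 10, 2, 7, 11, 12, 4, 13, 9]
i: (SA[i-1],SA[i]) lcp shared
  1: (14,5) 0 ''
  2: (5,3) 1 'b'
  3: (3,6) 0 ''
  4: (6,8) 1 'c'
  5: (8,0) 0 ''
  6: (0,1) 1 'd'
  7: (1,10) 2 'de'
  8: (10,2) 0 ''
  9: (2,7) 1 'e'
  10: (7,11) 1 'e'
  11: (11,12) 1 'e'
  12: (12,4) 0 ''
  13: (4,13) 0 ''
  14: (13,9) 1 'g'

n(n+1)/2 = 15·16/2 = 120
Σ LCP = 0 + 0 + 1 + 0 + 1 + 0 + 1 + 2 + 0 + 1 + 1 + 1 + 0 + 0 + 1 = 9
distinct = 120 − 9 = 111

111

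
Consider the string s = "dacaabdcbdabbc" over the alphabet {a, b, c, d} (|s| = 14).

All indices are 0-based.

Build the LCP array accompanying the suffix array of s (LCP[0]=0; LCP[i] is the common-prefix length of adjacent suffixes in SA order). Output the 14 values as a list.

rank→(start, suffix):
  0 → (3, 'aabdcbdabbc')
  1 → (10, 'abbc')
  2 → (4, 'abdcbdabbc')
  3 → (1, 'acaabdcbdabbc')
  4 → (11, 'bbc')
  5 → (12, 'bc')
  6 → (8, 'bdabbc')
  7 → (5, 'bdcbdabbc')
  8 → (13, 'c')
  9 → (2, 'caabdcbdabbc')
  10 → (7, 'cbdabbc')
  11 → (9, 'dabbc')
  12 → (0, 'dacaabdcbdabbc')
  13 → (6, 'dcbdabbc')

SA = [3, 10, 4, 1, 11, 12, 8, 5, 13, 2, 7, 9, 0, 6]
i: (SA[i-1],SA[i]) lcp shared
  1: (3,10) 1 'a'
  2: (10,4) 2 'ab'
  3: (4,1) 1 'a'
  4: (1,11) 0 ''
  5: (11,12) 1 'b'
  6: (12,8) 1 'b'
  7: (8,5) 2 'bd'
  8: (5,13) 0 ''
  9: (13,2) 1 'c'
  10: (2,7) 1 'c'
  11: (7,9) 0 ''
  12: (9,0) 2 'da'
  13: (0,6) 1 'd'

[0, 1, 2, 1, 0, 1, 1, 2, 0, 1, 1, 0, 2, 1]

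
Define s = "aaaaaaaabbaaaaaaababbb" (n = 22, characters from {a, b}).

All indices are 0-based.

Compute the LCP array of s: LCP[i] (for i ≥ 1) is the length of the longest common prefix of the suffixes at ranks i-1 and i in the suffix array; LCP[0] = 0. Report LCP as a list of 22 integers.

rank | idx | suffix
   0 |   0 | aaaaaaaabbaaaaaaababbb
   1 |  10 | aaaaaaababbb
   2 |   1 | aaaaaaabbaaaaaaababbb
   3 |  11 | aaaaaababbb
   4 |   2 | aaaaaabbaaaaaaababbb
   5 |  12 | aaaaababbb
   6 |   3 | aaaaabbaaaaaaababbb
   7 |  13 | aaaababbb
   8 |   4 | aaaabbaaaaaaababbb
   9 |  14 | aaababbb
  10 |   5 | aaabbaaaaaaababbb
  11 |  15 | aababbb
  12 |   6 | aabbaaaaaaababbb
  13 |  16 | ababbb
  14 |   7 | abbaaaaaaababbb
  15 |  18 | abbb
  16 |  21 | b
  17 |   9 | baaaaaaababbb
  18 |  17 | babbb
  19 |  20 | bb
  20 |   8 | bbaaaaaaababbb
  21 |  19 | bbb

SA = [0, 10, 1, 11, 2, 12, 3, 13, 4, 14, 5, 15, 6, 16, 7, 18, 21, 9, 17, 20, 8, 19]
i: (SA[i-1],SA[i]) lcp shared
  1: (0,10) 7 'aaaaaaa'
  2: (10,1) 8 'aaaaaaab'
  3: (1,11) 6 'aaaaaa'
  4: (11,2) 7 'aaaaaab'
  5: (2,12) 5 'aaaaa'
  6: (12,3) 6 'aaaaab'
  7: (3,13) 4 'aaaa'
  8: (13,4) 5 'aaaab'
  9: (4,14) 3 'aaa'
  10: (14,5) 4 'aaab'
  11: (5,15) 2 'aa'
  12: (15,6) 3 'aab'
  13: (6,16) 1 'a'
  14: (16,7) 2 'ab'
  15: (7,18) 3 'abb'
  16: (18,21) 0 ''
  17: (21,9) 1 'b'
  18: (9,17) 2 'ba'
  19: (17,20) 1 'b'
  20: (20,8) 2 'bb'
  21: (8,19) 2 'bb'

[0, 7, 8, 6, 7, 5, 6, 4, 5, 3, 4, 2, 3, 1, 2, 3, 0, 1, 2, 1, 2, 2]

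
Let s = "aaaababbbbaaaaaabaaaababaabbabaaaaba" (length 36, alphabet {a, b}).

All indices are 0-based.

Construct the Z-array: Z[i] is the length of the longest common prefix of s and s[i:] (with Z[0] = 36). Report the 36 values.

[36, 3, 2, 1, 0, 1, 0, 0, 0, 0, 4, 4, 6, 3, 2, 1, 0, 7, 3, 2, 1, 0, 1, 0, 2, 1, 0, 0, 1, 0, 6, 3, 2, 1, 0, 1]

Z[0]=36
i=1: fresh scan; Z[1]=3 grow→box=[1,4)
i=2: min(r-i=2, Z[1]=3)=2; Z[2]=2
i=3: min(r-i=1, Z[2]=2)=1; Z[3]=1
i=4: fresh scan; Z[4]=0
i=5: fresh scan; Z[5]=1 grow→box=[5,6)
i=6: fresh scan; Z[6]=0
i=7: fresh scan; Z[7]=0
i=8: fresh scan; Z[8]=0
i=9: fresh scan; Z[9]=0
i=10: fresh scan; Z[10]=4 grow→box=[10,14)
i=11: min(r-i=3, Z[1]=3)=3; Z[11]=4 grow→box=[11,15)
i=12: min(r-i=3, Z[1]=3)=3; Z[12]=6 grow→box=[12,18)
i=13: min(r-i=5, Z[1]=3)=3; Z[13]=3
i=14: min(r-i=4, Z[2]=2)=2; Z[14]=2
i=15: min(r-i=3, Z[3]=1)=1; Z[15]=1
i=16: min(r-i=2, Z[4]=0)=0; Z[16]=0
i=17: min(r-i=1, Z[5]=1)=1; Z[17]=7 grow→box=[17,24)
i=18: min(r-i=6, Z[1]=3)=3; Z[18]=3
i=19: min(r-i=5, Z[2]=2)=2; Z[19]=2
i=20: min(r-i=4, Z[3]=1)=1; Z[20]=1
i=21: min(r-i=3, Z[4]=0)=0; Z[21]=0
i=22: min(r-i=2, Z[5]=1)=1; Z[22]=1
i=23: min(r-i=1, Z[6]=0)=0; Z[23]=0
i=24: fresh scan; Z[24]=2 grow→box=[24,26)
i=25: min(r-i=1, Z[1]=3)=1; Z[25]=1
i=26: fresh scan; Z[26]=0
i=27: fresh scan; Z[27]=0
i=28: fresh scan; Z[28]=1 grow→box=[28,29)
i=29: fresh scan; Z[29]=0
i=30: fresh scan; Z[30]=6 grow→box=[30,36)
i=31: min(r-i=5, Z[1]=3)=3; Z[31]=3
i=32: min(r-i=4, Z[2]=2)=2; Z[32]=2
i=33: min(r-i=3, Z[3]=1)=1; Z[33]=1
i=34: min(r-i=2, Z[4]=0)=0; Z[34]=0
i=35: min(r-i=1, Z[5]=1)=1; Z[35]=1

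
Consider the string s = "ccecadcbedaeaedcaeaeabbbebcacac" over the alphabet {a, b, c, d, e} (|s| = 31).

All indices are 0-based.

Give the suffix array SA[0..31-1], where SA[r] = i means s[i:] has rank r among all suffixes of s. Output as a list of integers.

sorted suffixes:
  #0 SA[0]=20  'abbbebcacac'
  #1 SA[1]=29  'ac'
  #2 SA[2]=27  'acac'
  #3 SA[3]=4  'adcbedaeaedcaeaeabbbebcacac'
  #4 SA[4]=18  'aeabbbebcacac'
  #5 SA[5]=16  'aeaeabbbebcacac'
  #6 SA[6]=10  'aeaedcaeaeabbbebcacac'
  #7 SA[7]=12  'aedcaeaeabbbebcacac'
  #8 SA[8]=21  'bbbebcacac'
  #9 SA[9]=22  'bbebcacac'
  #10 SA[10]=25  'bcacac'
  #11 SA[11]=23  'bebcacac'
  #12 SA[12]=7  'bedaeaedcaeaeabbbebcacac'
  #13 SA[13]=30  'c'
  #14 SA[14]=28  'cac'
  #15 SA[15]=26  'cacac'
  #16 SA[16]=3  'cadcbedaeaedcaeaeabbbebcacac'
  #17 SA[17]=15  'caeaeabbbebcacac'
  #18 SA[18]=6  'cbedaeaedcaeaeabbbebcacac'
  #19 SA[19]=0  'ccecadcbedaeaedcaeaeabbbebcacac'
  #20 SA[20]=1  'cecadcbedaeaedcaeaeabbbebcacac'
  #21 SA[21]=9  'daeaedcaeaeabbbebcacac'
  #22 SA[22]=14  'dcaeaeabbbebcacac'
  #23 SA[23]=5  'dcbedaeaedcaeaeabbbebcacac'
  #24 SA[24]=19  'eabbbebcacac'
  #25 SA[25]=17  'eaeabbbebcacac'
  #26 SA[26]=11  'eaedcaeaeabbbebcacac'
  #27 SA[27]=24  'ebcacac'
  #28 SA[28]=2  'ecadcbedaeaedcaeaeabbbebcacac'
  #29 SA[29]=8  'edaeaedcaeaeabbbebcacac'
  #30 SA[30]=13  'edcaeaeabbbebcacac'

[20, 29, 27, 4, 18, 16, 10, 12, 21, 22, 25, 23, 7, 30, 28, 26, 3, 15, 6, 0, 1, 9, 14, 5, 19, 17, 11, 24, 2, 8, 13]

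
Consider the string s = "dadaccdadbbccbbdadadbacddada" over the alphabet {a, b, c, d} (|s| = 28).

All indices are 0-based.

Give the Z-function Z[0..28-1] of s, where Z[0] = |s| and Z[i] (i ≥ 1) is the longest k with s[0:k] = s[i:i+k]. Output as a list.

[28, 0, 2, 0, 0, 0, 3, 0, 1, 0, 0, 0, 0, 0, 0, 4, 0, 3, 0, 1, 0, 0, 0, 1, 4, 0, 2, 0]

Z[0]=28
i=1: outside box; Z[1]=0
i=2: outside box; Z[2]=2 extend→box=[2,4)
i=3: min(r-i=1, Z[1]=0)=0; Z[3]=0
i=4: outside box; Z[4]=0
i=5: outside box; Z[5]=0
i=6: outside box; Z[6]=3 extend→box=[6,9)
i=7: min(r-i=2, Z[1]=0)=0; Z[7]=0
i=8: min(r-i=1, Z[2]=2)=1; Z[8]=1
i=9: outside box; Z[9]=0
i=10: outside box; Z[10]=0
i=11: outside box; Z[11]=0
i=12: outside box; Z[12]=0
i=13: outside box; Z[13]=0
i=14: outside box; Z[14]=0
i=15: outside box; Z[15]=4 extend→box=[15,19)
i=16: min(r-i=3, Z[1]=0)=0; Z[16]=0
i=17: min(r-i=2, Z[2]=2)=2; Z[17]=3 extend→box=[17,20)
i=18: min(r-i=2, Z[1]=0)=0; Z[18]=0
i=19: min(r-i=1, Z[2]=2)=1; Z[19]=1
i=20: outside box; Z[20]=0
i=21: outside box; Z[21]=0
i=22: outside box; Z[22]=0
i=23: outside box; Z[23]=1 extend→box=[23,24)
i=24: outside box; Z[24]=4 extend→box=[24,28)
i=25: min(r-i=3, Z[1]=0)=0; Z[25]=0
i=26: min(r-i=2, Z[2]=2)=2; Z[26]=2
i=27: min(r-i=1, Z[3]=0)=0; Z[27]=0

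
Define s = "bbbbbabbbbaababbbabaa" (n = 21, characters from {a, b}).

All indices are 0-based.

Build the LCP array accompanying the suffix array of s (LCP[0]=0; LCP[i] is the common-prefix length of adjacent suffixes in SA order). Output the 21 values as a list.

sorted suffixes:
  #0 SA[0]=20  'a'
  #1 SA[1]=19  'aa'
  #2 SA[2]=10  'aababbbabaa'
  #3 SA[3]=17  'abaa'
  #4 SA[4]=11  'ababbbabaa'
  #5 SA[5]=13  'abbbabaa'
  #6 SA[6]=5  'abbbbaababbbabaa'
  #7 SA[7]=18  'baa'
  #8 SA[8]=9  'baababbbabaa'
  #9 SA[9]=16  'babaa'
  #10 SA[10]=12  'babbbabaa'
  #11 SA[11]=4  'babbbbaababbbabaa'
  #12 SA[12]=8  'bbaababbbabaa'
  #13 SA[13]=15  'bbabaa'
  #14 SA[14]=3  'bbabbbbaababbbabaa'
  #15 SA[15]=7  'bbbaababbbabaa'
  #16 SA[16]=14  'bbbabaa'
  #17 SA[17]=2  'bbbabbbbaababbbabaa'
  #18 SA[18]=6  'bbbbaababbbabaa'
  #19 SA[19]=1  'bbbbabbbbaababbbabaa'
  #20 SA[20]=0  'bbbbbabbbbaababbbabaa'

SA = [20, 19, 10, 17, 11, 13, 5, 18, 9, 16, 12, 4, 8, 15, 3, 7, 14, 2, 6, 1, 0]
rank  pair      lcp
   1  s[20:],s[19:]  1  'a'
   2  s[19:],s[10:]  2  'aa'
   3  s[10:],s[17:]  1  'a'
   4  s[17:],s[11:]  3  'aba'
   5  s[11:],s[13:]  2  'ab'
   6  s[13:],s[5:]  4  'abbb'
   7  s[5:],s[18:]  0  ''
   8  s[18:],s[9:]  3  'baa'
   9  s[9:],s[16:]  2  'ba'
  10  s[16:],s[12:]  3  'bab'
  11  s[12:],s[4:]  5  'babbb'
  12  s[4:],s[8:]  1  'b'
  13  s[8:],s[15:]  3  'bba'
  14  s[15:],s[3:]  4  'bbab'
  15  s[3:],s[7:]  2  'bb'
  16  s[7:],s[14:]  4  'bbba'
  17  s[14:],s[2:]  5  'bbbab'
  18  s[2:],s[6:]  3  'bbb'
  19  s[6:],s[1:]  5  'bbbba'
  20  s[1:],s[0:]  4  'bbbb'

[0, 1, 2, 1, 3, 2, 4, 0, 3, 2, 3, 5, 1, 3, 4, 2, 4, 5, 3, 5, 4]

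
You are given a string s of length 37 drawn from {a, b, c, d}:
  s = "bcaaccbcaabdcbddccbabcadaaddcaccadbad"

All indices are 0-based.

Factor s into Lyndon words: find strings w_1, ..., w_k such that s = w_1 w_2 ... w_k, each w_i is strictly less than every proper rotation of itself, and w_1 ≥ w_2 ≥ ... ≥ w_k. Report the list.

emit factor 1: 'bc' (i=0, period=2)
emit factor 2: 'aaccbc' (i=2, period=6)
emit factor 3: 'aabdcbddccbabcadaaddcaccadbad' (i=8, period=29)

["bc", "aaccbc", "aabdcbddccbabcadaaddcaccadbad"]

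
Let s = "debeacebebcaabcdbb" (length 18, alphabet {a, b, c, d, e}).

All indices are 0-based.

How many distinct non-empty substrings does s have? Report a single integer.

153

sorted suffixes:
  #0 SA[0]=11  'aabcdbb'
  #1 SA[1]=12  'abcdbb'
  #2 SA[2]=4  'acebebcaabcdbb'
  #3 SA[3]=17  'b'
  #4 SA[4]=16  'bb'
  #5 SA[5]=9  'bcaabcdbb'
  #6 SA[6]=13  'bcdbb'
  #7 SA[7]=2  'beacebebcaabcdbb'
  #8 SA[8]=7  'bebcaabcdbb'
  #9 SA[9]=10  'caabcdbb'
  #10 SA[10]=14  'cdbb'
  #11 SA[11]=5  'cebebcaabcdbb'
  #12 SA[12]=15  'dbb'
  #13 SA[13]=0  'debeacebebcaabcdbb'
  #14 SA[14]=3  'eacebebcaabcdbb'
  #15 SA[15]=8  'ebcaabcdbb'
  #16 SA[16]=1  'ebeacebebcaabcdbb'
  #17 SA[17]=6  'ebebcaabcdbb'

SA = [11, 12, 4, 17, 16, 9, 13, 2, 7, 10, 14, 5, 15, 0, 3, 8, 1, 6]
rank  pair      lcp
   1  s[11:],s[12:]  1  'a'
   2  s[12:],s[4:]  1  'a'
   3  s[4:],s[17:]  0  ''
   4  s[17:],s[16:]  1  'b'
   5  s[16:],s[9:]  1  'b'
   6  s[9:],s[13:]  2  'bc'
   7  s[13:],s[2:]  1  'b'
   8  s[2:],s[7:]  2  'be'
   9  s[7:],s[10:]  0  ''
  10  s[10:],s[14:]  1  'c'
  11  s[14:],s[5:]  1  'c'
  12  s[5:],s[15:]  0  ''
  13  s[15:],s[0:]  1  'd'
  14  s[0:],s[3:]  0  ''
  15  s[3:],s[8:]  1  'e'
  16  s[8:],s[1:]  2  'eb'
  17  s[1:],s[6:]  3  'ebe'

n(n+1)/2 = 18·19/2 = 171
Σ LCP = 0 + 1 + 1 + 0 + 1 + 1 + 2 + 1 + 2 + 0 + 1 + 1 + 0 + 1 + 0 + 1 + 2 + 3 = 18
distinct = 171 − 18 = 153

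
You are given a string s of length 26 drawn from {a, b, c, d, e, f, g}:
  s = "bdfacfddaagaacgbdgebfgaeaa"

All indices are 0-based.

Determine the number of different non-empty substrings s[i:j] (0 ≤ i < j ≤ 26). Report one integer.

327

rank→(start, suffix):
  0 → (25, 'a')
  1 → (24, 'aa')
  2 → (11, 'aacgbdgebfgaeaa')
  3 → (8, 'aagaacgbdgebfgaeaa')
  4 → (3, 'acfddaagaacgbdgebfgaeaa')
  5 → (12, 'acgbdgebfgaeaa')
  6 → (22, 'aeaa')
  7 → (9, 'agaacgbdgebfgaeaa')
  8 → (0, 'bdfacfddaagaacgbdgebfgaeaa')
  9 → (15, 'bdgebfgaeaa')
  10 → (19, 'bfgaeaa')
  11 → (4, 'cfddaagaacgbdgebfgaeaa')
  12 → (13, 'cgbdgebfgaeaa')
  13 → (7, 'daagaacgbdgebfgaeaa')
  14 → (6, 'ddaagaacgbdgebfgaeaa')
  15 → (1, 'dfacfddaagaacgbdgebfgaeaa')
  16 → (16, 'dgebfgaeaa')
  17 → (23, 'eaa')
  18 → (18, 'ebfgaeaa')
  19 → (2, 'facfddaagaacgbdgebfgaeaa')
  20 → (5, 'fddaagaacgbdgebfgaeaa')
  21 → (20, 'fgaeaa')
  22 → (10, 'gaacgbdgebfgaeaa')
  23 → (21, 'gaeaa')
  24 → (14, 'gbdgebfgaeaa')
  25 → (17, 'gebfgaeaa')

SA = [25, 24, 11, 8, 3, 12, 22, 9, 0, 15, 19, 4, 13, 7, 6, 1, 16, 23, 18, 2, 5, 20, 10, 21, 14, 17]
rank  pair      lcp
   1  s[25:],s[24:]  1  'a'
   2  s[24:],s[11:]  2  'aa'
   3  s[11:],s[8:]  2  'aa'
   4  s[8:],s[3:]  1  'a'
   5  s[3:],s[12:]  2  'ac'
   6  s[12:],s[22:]  1  'a'
   7  s[22:],s[9:]  1  'a'
   8  s[9:],s[0:]  0  ''
   9  s[0:],s[15:]  2  'bd'
  10  s[15:],s[19:]  1  'b'
  11  s[19:],s[4:]  0  ''
  12  s[4:],s[13:]  1  'c'
  13  s[13:],s[7:]  0  ''
  14  s[7:],s[6:]  1  'd'
  15  s[6:],s[1:]  1  'd'
  16  s[1:],s[16:]  1  'd'
  17  s[16:],s[23:]  0  ''
  18  s[23:],s[18:]  1  'e'
  19  s[18:],s[2:]  0  ''
  20  s[2:],s[5:]  1  'f'
  21  s[5:],s[20:]  1  'f'
  22  s[20:],s[10:]  0  ''
  23  s[10:],s[21:]  2  'ga'
  24  s[21:],s[14:]  1  'g'
  25  s[14:],s[17:]  1  'g'

n(n+1)/2 = 26·27/2 = 351
Σ LCP = 0 + 1 + 2 + 2 + 1 + 2 + 1 + 1 + 0 + 2 + 1 + 0 + 1 + 0 + 1 + 1 + 1 + 0 + 1 + 0 + 1 + 1 + 0 + 2 + 1 + 1 = 24
distinct = 351 − 24 = 327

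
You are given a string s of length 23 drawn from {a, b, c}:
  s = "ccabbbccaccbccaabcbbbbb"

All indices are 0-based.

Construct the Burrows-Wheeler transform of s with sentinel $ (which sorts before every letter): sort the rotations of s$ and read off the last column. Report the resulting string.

rank  rotation                  last
    0  $ccabbbccaccbccaabcbbbbb  b
    1  aabcbbbbb$ccabbbccaccbcc  c
    2  abbbccaccbccaabcbbbbb$cc  c
    3  abcbbbbb$ccabbbccaccbcca  a
    4  accbccaabcbbbbb$ccabbbcc  c
    5  b$ccabbbccaccbccaabcbbbb  b
    6  bb$ccabbbccaccbccaabcbbb  b
    7  bbb$ccabbbccaccbccaabcbb  b
    8  bbbb$ccabbbccaccbccaabcb  b
    9  bbbbb$ccabbbccaccbccaabc  c
   10  bbbccaccbccaabcbbbbb$cca  a
   11  bbccaccbccaabcbbbbb$ccab  b
   12  bcbbbbb$ccabbbccaccbccaa  a
   13  bccaabcbbbbb$ccabbbccacc  c
   14  bccaccbccaabcbbbbb$ccabb  b
   15  caabcbbbbb$ccabbbccaccbc  c
   16  cabbbccaccbccaabcbbbbb$c  c
   17  caccbccaabcbbbbb$ccabbbc  c
   18  cbbbbb$ccabbbccaccbccaab  b
   19  cbccaabcbbbbb$ccabbbccac  c
   20  ccaabcbbbbb$ccabbbccaccb  b
   21  ccabbbccaccbccaabcbbbbb$  $
   22  ccaccbccaabcbbbbb$ccabbb  b
   23  ccbccaabcbbbbb$ccabbbcca  a

bccacbbbbcabacbcccbcb$ba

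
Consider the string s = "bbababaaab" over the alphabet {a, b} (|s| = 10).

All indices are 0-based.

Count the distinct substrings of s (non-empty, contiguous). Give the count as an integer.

rank | idx | suffix
   0 |   6 | aaab
   1 |   7 | aab
   2 |   8 | ab
   3 |   4 | abaaab
   4 |   2 | ababaaab
   5 |   9 | b
   6 |   5 | baaab
   7 |   3 | babaaab
   8 |   1 | bababaaab
   9 |   0 | bbababaaab

SA = [6, 7, 8, 4, 2, 9, 5, 3, 1, 0]
i: (SA[i-1],SA[i]) lcp shared
  1: (6,7) 2 'aa'
  2: (7,8) 1 'a'
  3: (8,4) 2 'ab'
  4: (4,2) 3 'aba'
  5: (2,9) 0 ''
  6: (9,5) 1 'b'
  7: (5,3) 2 'ba'
  8: (3,1) 4 'baba'
  9: (1,0) 1 'b'

n(n+1)/2 = 10·11/2 = 55
Σ LCP = 0 + 2 + 1 + 2 + 3 + 0 + 1 + 2 + 4 + 1 = 16
distinct = 55 − 16 = 39

39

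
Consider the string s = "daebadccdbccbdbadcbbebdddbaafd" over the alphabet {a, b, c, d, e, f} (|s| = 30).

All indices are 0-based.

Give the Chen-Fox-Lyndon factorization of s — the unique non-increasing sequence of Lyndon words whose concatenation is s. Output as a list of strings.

emit factor 1: 'd' (i=0, period=1)
emit factor 2: 'aeb' (i=1, period=3)
emit factor 3: 'adccdbccbdb' (i=4, period=11)
emit factor 4: 'adcbbebdddb' (i=15, period=11)
emit factor 5: 'aafd' (i=26, period=4)

["d", "aeb", "adccdbccbdb", "adcbbebdddb", "aafd"]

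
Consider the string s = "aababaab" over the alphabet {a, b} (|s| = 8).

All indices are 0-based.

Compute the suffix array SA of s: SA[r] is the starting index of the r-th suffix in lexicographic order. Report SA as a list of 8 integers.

rank | idx | suffix
   0 |   5 | aab
   1 |   0 | aababaab
   2 |   6 | ab
   3 |   3 | abaab
   4 |   1 | ababaab
   5 |   7 | b
   6 |   4 | baab
   7 |   2 | babaab

[5, 0, 6, 3, 1, 7, 4, 2]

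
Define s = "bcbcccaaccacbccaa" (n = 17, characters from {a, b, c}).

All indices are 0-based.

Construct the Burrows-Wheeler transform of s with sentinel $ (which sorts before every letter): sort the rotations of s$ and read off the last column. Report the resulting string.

aaccca$cccccabbcab

rank  rotation            last
    0  $bcbcccaaccacbccaa  a
    1  a$bcbcccaaccacbcca  a
    2  aa$bcbcccaaccacbcc  c
    3  aaccacbccaa$bcbccc  c
    4  acbccaa$bcbcccaacc  c
    5  accacbccaa$bcbccca  a
    6  bcbcccaaccacbccaa$  $
    7  bccaa$bcbcccaaccac  c
    8  bcccaaccacbccaa$bc  c
    9  caa$bcbcccaaccacbc  c
   10  caaccacbccaa$bcbcc  c
   11  cacbccaa$bcbcccaac  c
   12  cbccaa$bcbcccaacca  a
   13  cbcccaaccacbccaa$b  b
   14  ccaa$bcbcccaaccacb  b
   15  ccaaccacbccaa$bcbc  c
   16  ccacbccaa$bcbcccaa  a
   17  cccaaccacbccaa$bcb  b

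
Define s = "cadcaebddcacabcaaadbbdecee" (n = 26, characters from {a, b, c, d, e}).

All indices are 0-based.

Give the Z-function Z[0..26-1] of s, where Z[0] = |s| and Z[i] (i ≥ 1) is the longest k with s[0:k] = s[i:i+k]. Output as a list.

Z[0]=26
i=1: fresh scan; Z[1]=0
i=2: fresh scan; Z[2]=0
i=3: fresh scan; Z[3]=2 scan→box=[3,5)
i=4: min(r-i=1, Z[1]=0)=0; Z[4]=0
i=5: fresh scan; Z[5]=0
i=6: fresh scan; Z[6]=0
i=7: fresh scan; Z[7]=0
i=8: fresh scan; Z[8]=0
i=9: fresh scan; Z[9]=2 scan→box=[9,11)
i=10: min(r-i=1, Z[1]=0)=0; Z[10]=0
i=11: fresh scan; Z[11]=2 scan→box=[11,13)
i=12: min(r-i=1, Z[1]=0)=0; Z[12]=0
i=13: fresh scan; Z[13]=0
i=14: fresh scan; Z[14]=2 scan→box=[14,16)
i=15: min(r-i=1, Z[1]=0)=0; Z[15]=0
i=16: fresh scan; Z[16]=0
i=17: fresh scan; Z[17]=0
i=18: fresh scan; Z[18]=0
i=19: fresh scan; Z[19]=0
i=20: fresh scan; Z[20]=0
i=21: fresh scan; Z[21]=0
i=22: fresh scan; Z[22]=0
i=23: fresh scan; Z[23]=1 scan→box=[23,24)
i=24: fresh scan; Z[24]=0
i=25: fresh scan; Z[25]=0

[26, 0, 0, 2, 0, 0, 0, 0, 0, 2, 0, 2, 0, 0, 2, 0, 0, 0, 0, 0, 0, 0, 0, 1, 0, 0]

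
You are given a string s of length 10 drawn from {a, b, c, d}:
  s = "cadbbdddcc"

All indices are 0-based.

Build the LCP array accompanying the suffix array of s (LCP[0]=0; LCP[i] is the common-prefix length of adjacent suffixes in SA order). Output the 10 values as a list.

rank→(start, suffix):
  0 → (1, 'adbbdddcc')
  1 → (3, 'bbdddcc')
  2 → (4, 'bdddcc')
  3 → (9, 'c')
  4 → (0, 'cadbbdddcc')
  5 → (8, 'cc')
  6 → (2, 'dbbdddcc')
  7 → (7, 'dcc')
  8 → (6, 'ddcc')
  9 → (5, 'dddcc')

SA = [1, 3, 4, 9, 0, 8, 2, 7, 6, 5]
rank  pair      lcp
   1  s[1:],s[3:]  0  ''
   2  s[3:],s[4:]  1  'b'
   3  s[4:],s[9:]  0  ''
   4  s[9:],s[0:]  1  'c'
   5  s[0:],s[8:]  1  'c'
   6  s[8:],s[2:]  0  ''
   7  s[2:],s[7:]  1  'd'
   8  s[7:],s[6:]  1  'd'
   9  s[6:],s[5:]  2  'dd'

[0, 0, 1, 0, 1, 1, 0, 1, 1, 2]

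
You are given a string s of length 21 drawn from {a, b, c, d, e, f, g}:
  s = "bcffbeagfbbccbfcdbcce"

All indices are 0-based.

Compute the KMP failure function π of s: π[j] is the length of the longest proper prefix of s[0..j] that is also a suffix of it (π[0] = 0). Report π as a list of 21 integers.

[0, 0, 0, 0, 1, 0, 0, 0, 0, 1, 1, 2, 0, 1, 0, 0, 0, 1, 2, 0, 0]

π[0] = 0
j=1 s[j]='c': π[1]=0 (border '')
j=2 s[j]='f': π[2]=0 (border '')
j=3 s[j]='f': π[3]=0 (border '')
j=4 s[j]='b': π[4]=1 (border 'b')
j=5 s[j]='e': k: 1→0; π[5]=0 (border '')
j=6 s[j]='a': π[6]=0 (border '')
j=7 s[j]='g': π[7]=0 (border '')
j=8 s[j]='f': π[8]=0 (border '')
j=9 s[j]='b': π[9]=1 (border 'b')
j=10 s[j]='b': k: 1→0; π[10]=1 (border 'b')
j=11 s[j]='c': π[11]=2 (border 'bc')
j=12 s[j]='c': k: 2→0; π[12]=0 (border '')
j=13 s[j]='b': π[13]=1 (border 'b')
j=14 s[j]='f': k: 1→0; π[14]=0 (border '')
j=15 s[j]='c': π[15]=0 (border '')
j=16 s[j]='d': π[16]=0 (border '')
j=17 s[j]='b': π[17]=1 (border 'b')
j=18 s[j]='c': π[18]=2 (border 'bc')
j=19 s[j]='c': k: 2→0; π[19]=0 (border '')
j=20 s[j]='e': π[20]=0 (border '')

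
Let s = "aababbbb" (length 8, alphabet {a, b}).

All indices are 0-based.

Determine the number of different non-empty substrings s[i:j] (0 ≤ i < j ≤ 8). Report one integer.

sorted suffixes:
  #0 SA[0]=0  'aababbbb'
  #1 SA[1]=1  'ababbbb'
  #2 SA[2]=3  'abbbb'
  #3 SA[3]=7  'b'
  #4 SA[4]=2  'babbbb'
  #5 SA[5]=6  'bb'
  #6 SA[6]=5  'bbb'
  #7 SA[7]=4  'bbbb'

SA = [0, 1, 3, 7, 2, 6, 5, 4]
[i] adj suffixes → lcp
  [1] 0/1 → 1 ('a')
  [2] 1/3 → 2 ('ab')
  [3] 3/7 → 0 ('')
  [4] 7/2 → 1 ('b')
  [5] 2/6 → 1 ('b')
  [6] 6/5 → 2 ('bb')
  [7] 5/4 → 3 ('bbb')

n(n+1)/2 = 8·9/2 = 36
Σ LCP = 0 + 1 + 2 + 0 + 1 + 1 + 2 + 3 = 10
distinct = 36 − 10 = 26

26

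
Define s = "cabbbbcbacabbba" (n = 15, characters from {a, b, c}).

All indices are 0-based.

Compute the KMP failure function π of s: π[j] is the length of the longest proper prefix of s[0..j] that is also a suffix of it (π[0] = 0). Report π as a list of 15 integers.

π[0] = 0
j=1 s[j]='a': π[1]=0 (border '')
j=2 s[j]='b': π[2]=0 (border '')
j=3 s[j]='b': π[3]=0 (border '')
j=4 s[j]='b': π[4]=0 (border '')
j=5 s[j]='b': π[5]=0 (border '')
j=6 s[j]='c': π[6]=1 (border 'c')
j=7 s[j]='b': k: 1→0; π[7]=0 (border '')
j=8 s[j]='a': π[8]=0 (border '')
j=9 s[j]='c': π[9]=1 (border 'c')
j=10 s[j]='a': π[10]=2 (border 'ca')
j=11 s[j]='b': π[11]=3 (border 'cab')
j=12 s[j]='b': π[12]=4 (border 'cabb')
j=13 s[j]='b': π[13]=5 (border 'cabbb')
j=14 s[j]='a': k: 5→0; π[14]=0 (border '')

[0, 0, 0, 0, 0, 0, 1, 0, 0, 1, 2, 3, 4, 5, 0]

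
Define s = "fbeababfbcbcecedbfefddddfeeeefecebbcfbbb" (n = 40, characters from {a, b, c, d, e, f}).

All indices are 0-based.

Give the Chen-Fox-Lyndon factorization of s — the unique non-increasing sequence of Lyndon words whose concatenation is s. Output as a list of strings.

emit factor 1: 'f' (i=0, period=1)
emit factor 2: 'be' (i=1, period=2)
emit factor 3: 'ababfbcbcecedbfefddddfeeeefecebbcfbbb' (i=3, period=37)

["f", "be", "ababfbcbcecedbfefddddfeeeefecebbcfbbb"]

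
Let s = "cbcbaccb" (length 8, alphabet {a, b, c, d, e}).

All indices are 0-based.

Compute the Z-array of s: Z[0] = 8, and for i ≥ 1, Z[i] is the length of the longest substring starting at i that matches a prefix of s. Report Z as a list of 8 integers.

Z[0]=8
i=1: outside box; Z[1]=0
i=2: outside box; Z[2]=2 extend→box=[2,4)
i=3: min(r-i=1, Z[1]=0)=0; Z[3]=0
i=4: outside box; Z[4]=0
i=5: outside box; Z[5]=1 extend→box=[5,6)
i=6: outside box; Z[6]=2 extend→box=[6,8)
i=7: min(r-i=1, Z[1]=0)=0; Z[7]=0

[8, 0, 2, 0, 0, 1, 2, 0]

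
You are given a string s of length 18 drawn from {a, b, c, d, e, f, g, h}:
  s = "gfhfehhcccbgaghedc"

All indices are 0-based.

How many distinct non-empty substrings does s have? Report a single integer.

160

rank→(start, suffix):
  0 → (12, 'aghedc')
  1 → (10, 'bgaghedc')
  2 → (17, 'c')
  3 → (9, 'cbgaghedc')
  4 → (8, 'ccbgaghedc')
  5 → (7, 'cccbgaghedc')
  6 → (16, 'dc')
  7 → (15, 'edc')
  8 → (4, 'ehhcccbgaghedc')
  9 → (3, 'fehhcccbgaghedc')
  10 → (1, 'fhfehhcccbgaghedc')
  11 → (11, 'gaghedc')
  12 → (0, 'gfhfehhcccbgaghedc')
  13 → (13, 'ghedc')
  14 → (6, 'hcccbgaghedc')
  15 → (14, 'hedc')
  16 → (2, 'hfehhcccbgaghedc')
  17 → (5, 'hhcccbgaghedc')

SA = [12, 10, 17, 9, 8, 7, 16, 15, 4, 3, 1, 11, 0, 13, 6, 14, 2, 5]
rank  pair      lcp
   1  s[12:],s[10:]  0  ''
   2  s[10:],s[17:]  0  ''
   3  s[17:],s[9:]  1  'c'
   4  s[9:],s[8:]  1  'c'
   5  s[8:],s[7:]  2  'cc'
   6  s[7:],s[16:]  0  ''
   7  s[16:],s[15:]  0  ''
   8  s[15:],s[4:]  1  'e'
   9  s[4:],s[3:]  0  ''
  10  s[3:],s[1:]  1  'f'
  11  s[1:],s[11:]  0  ''
  12  s[11:],s[0:]  1  'g'
  13  s[0:],s[13:]  1  'g'
  14  s[13:],s[6:]  0  ''
  15  s[6:],s[14:]  1  'h'
  16  s[14:],s[2:]  1  'h'
  17  s[2:],s[5:]  1  'h'

n(n+1)/2 = 18·19/2 = 171
Σ LCP = 0 + 0 + 0 + 1 + 1 + 2 + 0 + 0 + 1 + 0 + 1 + 0 + 1 + 1 + 0 + 1 + 1 + 1 = 11
distinct = 171 − 11 = 160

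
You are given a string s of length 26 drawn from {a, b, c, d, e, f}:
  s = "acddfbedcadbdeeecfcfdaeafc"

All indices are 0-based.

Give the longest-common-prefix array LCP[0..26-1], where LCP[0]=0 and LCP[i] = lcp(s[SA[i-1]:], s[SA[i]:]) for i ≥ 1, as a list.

[0, 1, 1, 1, 0, 1, 0, 1, 1, 1, 2, 0, 1, 1, 1, 1, 1, 0, 1, 1, 1, 2, 0, 1, 2, 1]

rank→(start, suffix):
  0 → (0, 'acddfbedcadbdeeecfcfdaeafc')
  1 → (9, 'adbdeeecfcfdaeafc')
  2 → (21, 'aeafc')
  3 → (23, 'afc')
  4 → (11, 'bdeeecfcfdaeafc')
  5 → (5, 'bedcadbdeeecfcfdaeafc')
  6 → (25, 'c')
  7 → (8, 'cadbdeeecfcfdaeafc')
  8 → (1, 'cddfbedcadbdeeecfcfdaeafc')
  9 → (16, 'cfcfdaeafc')
  10 → (18, 'cfdaeafc')
  11 → (20, 'daeafc')
  12 → (10, 'dbdeeecfcfdaeafc')
  13 → (7, 'dcadbdeeecfcfdaeafc')
  14 → (2, 'ddfbedcadbdeeecfcfdaeafc')
  15 → (12, 'deeecfcfdaeafc')
  16 → (3, 'dfbedcadbdeeecfcfdaeafc')
  17 → (22, 'eafc')
  18 → (15, 'ecfcfdaeafc')
  19 → (6, 'edcadbdeeecfcfdaeafc')
  20 → (14, 'eecfcfdaeafc')
  21 → (13, 'eeecfcfdaeafc')
  22 → (4, 'fbedcadbdeeecfcfdaeafc')
  23 → (24, 'fc')
  24 → (17, 'fcfdaeafc')
  25 → (19, 'fdaeafc')

SA = [0, 9, 21, 23, 11, 5, 25, 8, 1, 16, 18, 20, 10, 7, 2, 12, 3, 22, 15, 6, 14, 13, 4, 24, 17, 19]
i: (SA[i-1],SA[i]) lcp shared
  1: (0,9) 1 'a'
  2: (9,21) 1 'a'
  3: (21,23) 1 'a'
  4: (23,11) 0 ''
  5: (11,5) 1 'b'
  6: (5,25) 0 ''
  7: (25,8) 1 'c'
  8: (8,1) 1 'c'
  9: (1,16) 1 'c'
  10: (16,18) 2 'cf'
  11: (18,20) 0 ''
  12: (20,10) 1 'd'
  13: (10,7) 1 'd'
  14: (7,2) 1 'd'
  15: (2,12) 1 'd'
  16: (12,3) 1 'd'
  17: (3,22) 0 ''
  18: (22,15) 1 'e'
  19: (15,6) 1 'e'
  20: (6,14) 1 'e'
  21: (14,13) 2 'ee'
  22: (13,4) 0 ''
  23: (4,24) 1 'f'
  24: (24,17) 2 'fc'
  25: (17,19) 1 'f'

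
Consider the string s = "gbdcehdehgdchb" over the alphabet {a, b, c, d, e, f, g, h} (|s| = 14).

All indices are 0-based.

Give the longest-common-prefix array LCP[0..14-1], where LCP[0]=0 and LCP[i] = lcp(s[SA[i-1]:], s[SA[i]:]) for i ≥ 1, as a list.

[0, 1, 0, 1, 0, 2, 1, 0, 2, 0, 1, 0, 1, 1]

rank→(start, suffix):
  0 → (13, 'b')
  1 → (1, 'bdcehdehgdchb')
  2 → (3, 'cehdehgdchb')
  3 → (11, 'chb')
  4 → (2, 'dcehdehgdchb')
  5 → (10, 'dchb')
  6 → (6, 'dehgdchb')
  7 → (4, 'ehdehgdchb')
  8 → (7, 'ehgdchb')
  9 → (0, 'gbdcehdehgdchb')
  10 → (9, 'gdchb')
  11 → (12, 'hb')
  12 → (5, 'hdehgdchb')
  13 → (8, 'hgdchb')

SA = [13, 1, 3, 11, 2, 10, 6, 4, 7, 0, 9, 12, 5, 8]
i: (SA[i-1],SA[i]) lcp shared
  1: (13,1) 1 'b'
  2: (1,3) 0 ''
  3: (3,11) 1 'c'
  4: (11,2) 0 ''
  5: (2,10) 2 'dc'
  6: (10,6) 1 'd'
  7: (6,4) 0 ''
  8: (4,7) 2 'eh'
  9: (7,0) 0 ''
  10: (0,9) 1 'g'
  11: (9,12) 0 ''
  12: (12,5) 1 'h'
  13: (5,8) 1 'h'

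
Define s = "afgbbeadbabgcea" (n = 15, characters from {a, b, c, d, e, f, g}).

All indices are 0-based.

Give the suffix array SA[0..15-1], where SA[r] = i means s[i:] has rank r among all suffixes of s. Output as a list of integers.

[14, 9, 6, 0, 8, 3, 4, 10, 12, 7, 13, 5, 1, 2, 11]

sorted suffixes:
  #0 SA[0]=14  'a'
  #1 SA[1]=9  'abgcea'
  #2 SA[2]=6  'adbabgcea'
  #3 SA[3]=0  'afgbbeadbabgcea'
  #4 SA[4]=8  'babgcea'
  #5 SA[5]=3  'bbeadbabgcea'
  #6 SA[6]=4  'beadbabgcea'
  #7 SA[7]=10  'bgcea'
  #8 SA[8]=12  'cea'
  #9 SA[9]=7  'dbabgcea'
  #10 SA[10]=13  'ea'
  #11 SA[11]=5  'eadbabgcea'
  #12 SA[12]=1  'fgbbeadbabgcea'
  #13 SA[13]=2  'gbbeadbabgcea'
  #14 SA[14]=11  'gcea'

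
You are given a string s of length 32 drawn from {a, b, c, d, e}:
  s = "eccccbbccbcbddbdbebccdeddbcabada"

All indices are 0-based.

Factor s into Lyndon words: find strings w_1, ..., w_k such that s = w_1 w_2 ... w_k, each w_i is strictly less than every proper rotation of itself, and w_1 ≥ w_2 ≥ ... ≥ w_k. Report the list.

emit factor 1: 'e' (i=0, period=1)
emit factor 2: 'c' (i=1, period=1)
emit factor 3: 'c' (i=2, period=1)
emit factor 4: 'c' (i=3, period=1)
emit factor 5: 'c' (i=4, period=1)
emit factor 6: 'bbccbcbddbdbebccdeddbc' (i=5, period=22)
emit factor 7: 'abad' (i=27, period=4)
emit factor 8: 'a' (i=31, period=1)

["e", "c", "c", "c", "c", "bbccbcbddbdbebccdeddbc", "abad", "a"]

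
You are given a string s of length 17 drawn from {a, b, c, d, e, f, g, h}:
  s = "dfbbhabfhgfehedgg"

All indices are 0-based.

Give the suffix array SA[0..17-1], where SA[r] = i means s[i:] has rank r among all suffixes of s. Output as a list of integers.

[5, 2, 6, 3, 0, 14, 13, 11, 1, 10, 7, 16, 9, 15, 4, 12, 8]

sorted suffixes:
  #0 SA[0]=5  'abfhgfehedgg'
  #1 SA[1]=2  'bbhabfhgfehedgg'
  #2 SA[2]=6  'bfhgfehedgg'
  #3 SA[3]=3  'bhabfhgfehedgg'
  #4 SA[4]=0  'dfbbhabfhgfehedgg'
  #5 SA[5]=14  'dgg'
  #6 SA[6]=13  'edgg'
  #7 SA[7]=11  'ehedgg'
  #8 SA[8]=1  'fbbhabfhgfehedgg'
  #9 SA[9]=10  'fehedgg'
  #10 SA[10]=7  'fhgfehedgg'
  #11 SA[11]=16  'g'
  #12 SA[12]=9  'gfehedgg'
  #13 SA[13]=15  'gg'
  #14 SA[14]=4  'habfhgfehedgg'
  #15 SA[15]=12  'hedgg'
  #16 SA[16]=8  'hgfehedgg'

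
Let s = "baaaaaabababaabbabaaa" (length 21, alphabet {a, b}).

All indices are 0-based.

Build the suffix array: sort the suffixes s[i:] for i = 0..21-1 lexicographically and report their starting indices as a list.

sorted suffixes:
  #0 SA[0]=20  'a'
  #1 SA[1]=19  'aa'
  #2 SA[2]=18  'aaa'
  #3 SA[3]=1  'aaaaaabababaabbabaaa'
  #4 SA[4]=2  'aaaaabababaabbabaaa'
  #5 SA[5]=3  'aaaabababaabbabaaa'
  #6 SA[6]=4  'aaabababaabbabaaa'
  #7 SA[7]=5  'aabababaabbabaaa'
  #8 SA[8]=12  'aabbabaaa'
  #9 SA[9]=16  'abaaa'
  #10 SA[10]=10  'abaabbabaaa'
  #11 SA[11]=8  'ababaabbabaaa'
  #12 SA[12]=6  'abababaabbabaaa'
  #13 SA[13]=13  'abbabaaa'
  #14 SA[14]=17  'baaa'
  #15 SA[15]=0  'baaaaaabababaabbabaaa'
  #16 SA[16]=11  'baabbabaaa'
  #17 SA[17]=15  'babaaa'
  #18 SA[18]=9  'babaabbabaaa'
  #19 SA[19]=7  'bababaabbabaaa'
  #20 SA[20]=14  'bbabaaa'

[20, 19, 18, 1, 2, 3, 4, 5, 12, 16, 10, 8, 6, 13, 17, 0, 11, 15, 9, 7, 14]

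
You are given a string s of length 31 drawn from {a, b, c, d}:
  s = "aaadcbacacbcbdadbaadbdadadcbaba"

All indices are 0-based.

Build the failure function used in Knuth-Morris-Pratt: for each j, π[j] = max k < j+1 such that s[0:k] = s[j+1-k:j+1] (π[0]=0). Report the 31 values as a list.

π[0] = 0
j=1 s[j]='a': π[1]=1 (border 'a')
j=2 s[j]='a': π[2]=2 (border 'aa')
j=3 s[j]='d': k: 2→1→0; π[3]=0 (border '')
j=4 s[j]='c': π[4]=0 (border '')
j=5 s[j]='b': π[5]=0 (border '')
j=6 s[j]='a': π[6]=1 (border 'a')
j=7 s[j]='c': k: 1→0; π[7]=0 (border '')
j=8 s[j]='a': π[8]=1 (border 'a')
j=9 s[j]='c': k: 1→0; π[9]=0 (border '')
j=10 s[j]='b': π[10]=0 (border '')
j=11 s[j]='c': π[11]=0 (border '')
j=12 s[j]='b': π[12]=0 (border '')
j=13 s[j]='d': π[13]=0 (border '')
j=14 s[j]='a': π[14]=1 (border 'a')
j=15 s[j]='d': k: 1→0; π[15]=0 (border '')
j=16 s[j]='b': π[16]=0 (border '')
j=17 s[j]='a': π[17]=1 (border 'a')
j=18 s[j]='a': π[18]=2 (border 'aa')
j=19 s[j]='d': k: 2→1→0; π[19]=0 (border '')
j=20 s[j]='b': π[20]=0 (border '')
j=21 s[j]='d': π[21]=0 (border '')
j=22 s[j]='a': π[22]=1 (border 'a')
j=23 s[j]='d': k: 1→0; π[23]=0 (border '')
j=24 s[j]='a': π[24]=1 (border 'a')
j=25 s[j]='d': k: 1→0; π[25]=0 (border '')
j=26 s[j]='c': π[26]=0 (border '')
j=27 s[j]='b': π[27]=0 (border '')
j=28 s[j]='a': π[28]=1 (border 'a')
j=29 s[j]='b': k: 1→0; π[29]=0 (border '')
j=30 s[j]='a': π[30]=1 (border 'a')

[0, 1, 2, 0, 0, 0, 1, 0, 1, 0, 0, 0, 0, 0, 1, 0, 0, 1, 2, 0, 0, 0, 1, 0, 1, 0, 0, 0, 1, 0, 1]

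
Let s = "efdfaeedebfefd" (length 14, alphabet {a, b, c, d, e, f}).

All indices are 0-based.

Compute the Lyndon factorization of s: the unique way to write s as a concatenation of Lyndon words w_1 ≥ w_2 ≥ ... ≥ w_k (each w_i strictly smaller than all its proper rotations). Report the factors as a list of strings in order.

["ef", "df", "aeedebfefd"]

emit factor 1: 'ef' (i=0, period=2)
emit factor 2: 'df' (i=2, period=2)
emit factor 3: 'aeedebfefd' (i=4, period=10)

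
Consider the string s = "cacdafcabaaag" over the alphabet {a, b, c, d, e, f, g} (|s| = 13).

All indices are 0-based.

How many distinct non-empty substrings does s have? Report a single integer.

rank→(start, suffix):
  0 → (9, 'aaag')
  1 → (10, 'aag')
  2 → (7, 'abaaag')
  3 → (1, 'acdafcabaaag')
  4 → (4, 'afcabaaag')
  5 → (11, 'ag')
  6 → (8, 'baaag')
  7 → (6, 'cabaaag')
  8 → (0, 'cacdafcabaaag')
  9 → (2, 'cdafcabaaag')
  10 → (3, 'dafcabaaag')
  11 → (5, 'fcabaaag')
  12 → (12, 'g')

SA = [9, 10, 7, 1, 4, 11, 8, 6, 0, 2, 3, 5, 12]
[i] adj suffixes → lcp
  [1] 9/10 → 2 ('aa')
  [2] 10/7 → 1 ('a')
  [3] 7/1 → 1 ('a')
  [4] 1/4 → 1 ('a')
  [5] 4/11 → 1 ('a')
  [6] 11/8 → 0 ('')
  [7] 8/6 → 0 ('')
  [8] 6/0 → 2 ('ca')
  [9] 0/2 → 1 ('c')
  [10] 2/3 → 0 ('')
  [11] 3/5 → 0 ('')
  [12] 5/12 → 0 ('')

n(n+1)/2 = 13·14/2 = 91
Σ LCP = 0 + 2 + 1 + 1 + 1 + 1 + 0 + 0 + 2 + 1 + 0 + 0 + 0 = 9
distinct = 91 − 9 = 82

82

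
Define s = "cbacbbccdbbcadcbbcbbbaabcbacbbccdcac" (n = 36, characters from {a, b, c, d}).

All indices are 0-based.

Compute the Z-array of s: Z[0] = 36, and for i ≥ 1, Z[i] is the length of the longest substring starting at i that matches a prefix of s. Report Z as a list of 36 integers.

Z[0]=36
i=1: fresh scan; Z[1]=0
i=2: fresh scan; Z[2]=0
i=3: fresh scan; Z[3]=2 extend→box=[3,5)
i=4: min(r-i=1, Z[1]=0)=0; Z[4]=0
i=5: fresh scan; Z[5]=0
i=6: fresh scan; Z[6]=1 extend→box=[6,7)
i=7: fresh scan; Z[7]=1 extend→box=[7,8)
i=8: fresh scan; Z[8]=0
i=9: fresh scan; Z[9]=0
i=10: fresh scan; Z[10]=0
i=11: fresh scan; Z[11]=1 extend→box=[11,12)
i=12: fresh scan; Z[12]=0
i=13: fresh scan; Z[13]=0
i=14: fresh scan; Z[14]=2 extend→box=[14,16)
i=15: min(r-i=1, Z[1]=0)=0; Z[15]=0
i=16: fresh scan; Z[16]=0
i=17: fresh scan; Z[17]=2 extend→box=[17,19)
i=18: min(r-i=1, Z[1]=0)=0; Z[18]=0
i=19: fresh scan; Z[19]=0
i=20: fresh scan; Z[20]=0
i=21: fresh scan; Z[21]=0
i=22: fresh scan; Z[22]=0
i=23: fresh scan; Z[23]=0
i=24: fresh scan; Z[24]=9 extend→box=[24,33)
i=25: min(r-i=8, Z[1]=0)=0; Z[25]=0
i=26: min(r-i=7, Z[2]=0)=0; Z[26]=0
i=27: min(r-i=6, Z[3]=2)=2; Z[27]=2
i=28: min(r-i=5, Z[4]=0)=0; Z[28]=0
i=29: min(r-i=4, Z[5]=0)=0; Z[29]=0
i=30: min(r-i=3, Z[6]=1)=1; Z[30]=1
i=31: min(r-i=2, Z[7]=1)=1; Z[31]=1
i=32: min(r-i=1, Z[8]=0)=0; Z[32]=0
i=33: fresh scan; Z[33]=1 extend→box=[33,34)
i=34: fresh scan; Z[34]=0
i=35: fresh scan; Z[35]=1 extend→box=[35,36)

[36, 0, 0, 2, 0, 0, 1, 1, 0, 0, 0, 1, 0, 0, 2, 0, 0, 2, 0, 0, 0, 0, 0, 0, 9, 0, 0, 2, 0, 0, 1, 1, 0, 1, 0, 1]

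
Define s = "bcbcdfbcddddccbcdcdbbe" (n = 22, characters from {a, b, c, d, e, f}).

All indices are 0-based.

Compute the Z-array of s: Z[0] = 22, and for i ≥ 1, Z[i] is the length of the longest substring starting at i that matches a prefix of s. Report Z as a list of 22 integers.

[22, 0, 2, 0, 0, 0, 2, 0, 0, 0, 0, 0, 0, 0, 2, 0, 0, 0, 0, 1, 1, 0]

Z[0]=22
i=1: fresh scan; Z[1]=0
i=2: fresh scan; Z[2]=2 extend→box=[2,4)
i=3: min(r-i=1, Z[1]=0)=0; Z[3]=0
i=4: fresh scan; Z[4]=0
i=5: fresh scan; Z[5]=0
i=6: fresh scan; Z[6]=2 extend→box=[6,8)
i=7: min(r-i=1, Z[1]=0)=0; Z[7]=0
i=8: fresh scan; Z[8]=0
i=9: fresh scan; Z[9]=0
i=10: fresh scan; Z[10]=0
i=11: fresh scan; Z[11]=0
i=12: fresh scan; Z[12]=0
i=13: fresh scan; Z[13]=0
i=14: fresh scan; Z[14]=2 extend→box=[14,16)
i=15: min(r-i=1, Z[1]=0)=0; Z[15]=0
i=16: fresh scan; Z[16]=0
i=17: fresh scan; Z[17]=0
i=18: fresh scan; Z[18]=0
i=19: fresh scan; Z[19]=1 extend→box=[19,20)
i=20: fresh scan; Z[20]=1 extend→box=[20,21)
i=21: fresh scan; Z[21]=0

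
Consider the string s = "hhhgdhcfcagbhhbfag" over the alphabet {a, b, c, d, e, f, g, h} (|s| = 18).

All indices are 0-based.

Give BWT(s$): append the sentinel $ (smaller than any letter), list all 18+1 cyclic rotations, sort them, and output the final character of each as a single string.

rank  rotation             last
    0  $hhhgdhcfcagbhhbfag  g
    1  ag$hhhgdhcfcagbhhbf  f
    2  agbhhbfag$hhhgdhcfc  c
    3  bfag$hhhgdhcfcagbhh  h
    4  bhhbfag$hhhgdhcfcag  g
    5  cagbhhbfag$hhhgdhcf  f
    6  cfcagbhhbfag$hhhgdh  h
    7  dhcfcagbhhbfag$hhhg  g
    8  fag$hhhgdhcfcagbhhb  b
    9  fcagbhhbfag$hhhgdhc  c
   10  g$hhhgdhcfcagbhhbfa  a
   11  gbhhbfag$hhhgdhcfca  a
   12  gdhcfcagbhhbfag$hhh  h
   13  hbfag$hhhgdhcfcagbh  h
   14  hcfcagbhhbfag$hhhgd  d
   15  hgdhcfcagbhhbfag$hh  h
   16  hhbfag$hhhgdhcfcagb  b
   17  hhgdhcfcagbhhbfag$h  h
   18  hhhgdhcfcagbhhbfag$  $

gfchgfhgbcaahhdhbh$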